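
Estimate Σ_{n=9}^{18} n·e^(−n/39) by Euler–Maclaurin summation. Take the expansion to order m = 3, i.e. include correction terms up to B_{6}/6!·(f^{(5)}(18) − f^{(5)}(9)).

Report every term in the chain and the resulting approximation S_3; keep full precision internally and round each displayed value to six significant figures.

S_3 ≈ 94.2599

Integral: ∫_9^18 x·e^(−x/39) dx = 85.0370.
Boundary: ½(f(9) + f(18)) = ½(7.14530 + 11.3456) = 9.24547.
Integral + boundary = 94.2825.
Order-1 term: 1/12 · (0.339399 − 0.610710) = -0.0226092.
Partial sum through k=1: 94.2599.
Order-2 term: −1/720 · (0.00105196 − 0.00144547) = 5.46542e-07.
Partial sum through k=2: 94.2599.
Order-3 term: 1/30240 · (1.23654e-06 − 1.63670e-06) = -1.32328e-11.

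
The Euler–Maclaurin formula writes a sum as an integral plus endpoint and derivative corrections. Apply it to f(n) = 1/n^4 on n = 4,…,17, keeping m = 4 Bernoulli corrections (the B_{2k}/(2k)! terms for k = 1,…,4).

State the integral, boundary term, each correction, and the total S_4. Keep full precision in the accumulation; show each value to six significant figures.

∫_4^17 1/x^4 dx evaluates to 0.00514049.
Boundary: ½(f(4) + f(17)) = ½(0.00390625 + 1.19730e-05) = 0.00195911.
So far: 0.00709960.
Order-1 term: 1/12 · (-2.81719e-06 − (-0.00390625)) = 0.000325286.
After k=1: 0.00742488.
Order-2 term: −1/720 · (-2.92441e-07 − (-0.00732422)) = -1.01721e-05.
After k=2: 0.00741471.
Order-3 term: 1/30240 · (-5.66668e-08 − (-0.0256348)) = 8.47709e-07.
After k=3: 0.00741556.
Order-4 term: −1/1209600 · (-1.76471e-08 − (-0.144196)) = -1.19209e-07.

S_4 ≈ 0.00741544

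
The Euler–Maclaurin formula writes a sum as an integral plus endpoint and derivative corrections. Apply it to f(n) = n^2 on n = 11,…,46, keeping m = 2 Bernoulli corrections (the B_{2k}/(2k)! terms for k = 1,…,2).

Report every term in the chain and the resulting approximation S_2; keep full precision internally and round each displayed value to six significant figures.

S_2 ≈ 33126.0

Integral: ∫_11^46 x^2 dx = 32001.7.
Endpoint term: (f(11) + f(46))/2 = (121.000 + 2116.00)/2 = 1118.50.
Running total after boundary: 33120.2.
Order-1 term: 1/12 · (92.0000 − 22.0000) = 5.83333.
After k=1: 33126.0.
Order-2 term: −1/720 · (0.00000 − 0.00000) = 0.00000.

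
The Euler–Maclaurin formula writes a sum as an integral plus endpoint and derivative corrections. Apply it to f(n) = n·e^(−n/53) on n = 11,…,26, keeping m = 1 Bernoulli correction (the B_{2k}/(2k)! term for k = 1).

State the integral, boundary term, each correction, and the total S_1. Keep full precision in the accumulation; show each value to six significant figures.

S_1 ≈ 205.040

∫_11^26 x·e^(−x/53) dx evaluates to 192.639.
Boundary: ½(f(11) + f(26)) = ½(8.93832 + 15.9193) = 12.4288.
So far: 205.068.
Correction k=1: B_{2}/2! · (f^{(1)}(26) − f^{(1)}(11)) = 1/12 · (0.311916 − 0.643927) = -0.0276676.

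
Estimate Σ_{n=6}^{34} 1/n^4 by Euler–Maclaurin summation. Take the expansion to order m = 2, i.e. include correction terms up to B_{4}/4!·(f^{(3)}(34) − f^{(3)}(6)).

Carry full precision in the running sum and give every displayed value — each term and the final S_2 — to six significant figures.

S_2 ≈ 0.00196317

∫_6^34 1/x^4 dx evaluates to 0.00153473.
Boundary: ½(f(6) + f(34)) = ½(0.000771605 + 7.48315e-07) = 0.000386177.
Running total after boundary: 0.00192091.
Correction k=1: B_{2}/2! · (f^{(1)}(34) − f^{(1)}(6)) = 1/12 · (-8.80370e-08 − (-0.000514403)) = 4.28596e-05.
Partial sum through k=1: 0.00196377.
Correction k=2: B_{4}/4! · (f^{(3)}(34) − f^{(3)}(6)) = −1/720 · (-2.28470e-09 − (-0.000428669)) = -5.95371e-07.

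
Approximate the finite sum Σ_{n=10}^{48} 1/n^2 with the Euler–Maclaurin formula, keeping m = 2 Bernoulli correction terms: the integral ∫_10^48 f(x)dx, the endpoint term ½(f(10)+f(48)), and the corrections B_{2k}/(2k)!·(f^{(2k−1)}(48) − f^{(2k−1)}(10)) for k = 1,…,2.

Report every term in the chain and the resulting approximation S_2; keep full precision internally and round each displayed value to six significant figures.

S_2 ≈ 0.0845485

∫_10^48 1/x^2 dx evaluates to 0.0791667.
Endpoint term: (f(10) + f(48))/2 = (0.0100000 + 0.000434028)/2 = 0.00521701.
Running total after boundary: 0.0843837.
Order-1 term: 1/12 · (-1.80845e-05 − (-0.00200000)) = 0.000165160.
Running total after k=1: 0.0845488.
Order-2 term: −1/720 · (-9.41901e-08 − (-0.000240000)) = -3.33203e-07.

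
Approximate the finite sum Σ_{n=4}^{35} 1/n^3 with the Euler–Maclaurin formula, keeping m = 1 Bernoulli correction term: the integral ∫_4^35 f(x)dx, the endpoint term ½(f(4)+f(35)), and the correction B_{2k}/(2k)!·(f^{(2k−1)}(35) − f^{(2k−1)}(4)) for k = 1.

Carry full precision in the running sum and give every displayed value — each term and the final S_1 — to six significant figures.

S_1 ≈ 0.0396424

The integral term ∫_4^35 1/x^3 dx = 0.0308418.
Boundary: ½(f(4) + f(35)) = ½(0.0156250 + 2.33236e-05) = 0.00782416.
Running total after boundary: 0.0386660.
k=1: B_{2}/(2)! × [f^{(1)}(35) − f^{(1)}(4)] = 1/12 × (-1.99917e-06 − (-0.0117188)) = 0.000976396.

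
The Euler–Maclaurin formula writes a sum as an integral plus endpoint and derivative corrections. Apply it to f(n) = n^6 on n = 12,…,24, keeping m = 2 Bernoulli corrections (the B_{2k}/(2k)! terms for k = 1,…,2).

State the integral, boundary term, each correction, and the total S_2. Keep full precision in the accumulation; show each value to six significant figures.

The integral term ∫_12^24 x^6 dx = 6.50091e+08.
½[f(12) + f(24)] = ½[2.98598e+06 + 1.91103e+08] = 9.70445e+07.
Running total after boundary: 7.47136e+08.
k=1: B_{2}/(2)! × [f^{(1)}(24) − f^{(1)}(12)] = 1/12 × (4.77757e+07 − 1.49299e+06) = 3.85690e+06.
After k=1: 7.50993e+08.
k=2: B_{4}/(4)! × [f^{(3)}(24) − f^{(3)}(12)] = −1/720 × (1.65888e+06 − 207360) = -2016.00.

S_2 ≈ 7.50991e+08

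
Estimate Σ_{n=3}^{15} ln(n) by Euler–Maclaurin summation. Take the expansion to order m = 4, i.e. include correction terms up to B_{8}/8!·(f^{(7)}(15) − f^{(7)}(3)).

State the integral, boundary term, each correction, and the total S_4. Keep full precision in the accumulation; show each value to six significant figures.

Integral: ∫_3^15 ln(x) dx = 25.3249.
Boundary: ½(f(3) + f(15)) = ½(1.09861 + 2.70805) = 1.90333.
Integral + boundary = 27.2282.
Correction k=1: B_{2}/2! · (f^{(1)}(15) − f^{(1)}(3)) = 1/12 · (0.0666667 − 0.333333) = -0.0222222.
After k=1: 27.2060.
Correction k=2: B_{4}/4! · (f^{(3)}(15) − f^{(3)}(3)) = −1/720 · (0.000592593 − 0.0740741) = 0.000102058.
After k=2: 27.2061.
Correction k=3: B_{6}/6! · (f^{(5)}(15) − f^{(5)}(3)) = 1/30240 · (3.16049e-05 − 0.0987654) = -3.26501e-06.
After k=3: 27.2061.
Correction k=4: B_{8}/8! · (f^{(7)}(15) − f^{(7)}(3)) = −1/1209600 · (4.21399e-06 − 0.329218) = 2.72168e-07.

S_4 ≈ 27.2061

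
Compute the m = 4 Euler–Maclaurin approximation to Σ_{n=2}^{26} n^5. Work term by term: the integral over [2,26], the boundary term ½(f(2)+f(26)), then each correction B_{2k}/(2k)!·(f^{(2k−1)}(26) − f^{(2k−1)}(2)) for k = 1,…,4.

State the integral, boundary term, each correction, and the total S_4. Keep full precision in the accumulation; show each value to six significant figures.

Integral: ∫_2^26 x^5 dx = 5.14860e+07.
½[f(2) + f(26)] = ½[32.0000 + 1.18814e+07] = 5.94070e+06.
Running total after boundary: 5.74267e+07.
k=1: B_{2}/(2)! × [f^{(1)}(26) − f^{(1)}(2)] = 1/12 × (2.28488e+06 − 80.0000) = 190400.
Running total after k=1: 5.76171e+07.
k=2: B_{4}/(4)! × [f^{(3)}(26) − f^{(3)}(2)] = −1/720 × (40560.0 − 240.000) = -56.0000.
Running total after k=2: 5.76170e+07.
k=3: B_{6}/(6)! × [f^{(5)}(26) − f^{(5)}(2)] = 1/30240 × (120.000 − 120.000) = 0.00000.
Running total after k=3: 5.76170e+07.
k=4: B_{8}/(8)! × [f^{(7)}(26) − f^{(7)}(2)] = −1/1209600 × (0.00000 − 0.00000) = 0.00000.

S_4 ≈ 5.76170e+07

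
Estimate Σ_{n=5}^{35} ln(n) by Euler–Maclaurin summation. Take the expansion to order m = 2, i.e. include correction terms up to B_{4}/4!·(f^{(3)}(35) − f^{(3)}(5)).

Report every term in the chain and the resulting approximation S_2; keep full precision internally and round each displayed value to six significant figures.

S_2 ≈ 88.9581

The integral term ∫_5^35 ln(x) dx = 86.3900.
Endpoint term: (f(5) + f(35))/2 = (1.60944 + 3.55535)/2 = 2.58239.
So far: 88.9724.
Correction k=1: B_{2}/2! · (f^{(1)}(35) − f^{(1)}(5)) = 1/12 · (0.0285714 − 0.200000) = -0.0142857.
After k=1: 88.9581.
Correction k=2: B_{4}/4! · (f^{(3)}(35) − f^{(3)}(5)) = −1/720 · (4.66472e-05 − 0.0160000) = 2.21574e-05.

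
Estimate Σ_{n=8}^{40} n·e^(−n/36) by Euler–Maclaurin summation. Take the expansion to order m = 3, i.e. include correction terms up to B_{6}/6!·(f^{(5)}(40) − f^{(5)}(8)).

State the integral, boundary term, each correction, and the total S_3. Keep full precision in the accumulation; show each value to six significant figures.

∫_8^40 x·e^(−x/36) dx evaluates to 367.696.
½[f(8) + f(40)] = ½[6.40590 + 13.1677] = 9.78681.
Running total after boundary: 377.483.
k=1: B_{2}/(2)! × [f^{(1)}(40) − f^{(1)}(8)] = 1/12 × (-0.0365770 − 0.622796) = -0.0549477.
Partial sum through k=1: 377.428.
k=2: B_{4}/(4)! × [f^{(3)}(40) − f^{(3)}(8)] = −1/720 × (0.000479791 − 0.00171626) = 1.71732e-06.
Partial sum through k=2: 377.428.
k=3: B_{6}/(6)! × [f^{(5)}(40) − f^{(5)}(8)] = 1/30240 × (7.62195e-07 − 2.27775e-06) = -5.01176e-11.

S_3 ≈ 377.428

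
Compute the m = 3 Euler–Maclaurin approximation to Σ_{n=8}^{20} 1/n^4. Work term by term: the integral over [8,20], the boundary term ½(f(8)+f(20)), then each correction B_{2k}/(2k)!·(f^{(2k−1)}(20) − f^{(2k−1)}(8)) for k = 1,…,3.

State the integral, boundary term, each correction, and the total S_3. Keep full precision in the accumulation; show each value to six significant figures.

Integral: ∫_8^20 1/x^4 dx = 0.000609375.
½[f(8) + f(20)] = ½[0.000244141 + 6.25000e-06] = 0.000125195.
So far: 0.000734570.
Order-1 term: 1/12 · (-1.25000e-06 − (-0.000122070)) = 1.00684e-05.
Running total after k=1: 0.000744639.
Order-2 term: −1/720 · (-9.37500e-08 − (-5.72205e-05)) = -7.93427e-08.
Running total after k=2: 0.000744559.
Order-3 term: 1/30240 · (-1.31250e-08 − (-5.00679e-05)) = 1.65525e-09.

S_3 ≈ 0.000744561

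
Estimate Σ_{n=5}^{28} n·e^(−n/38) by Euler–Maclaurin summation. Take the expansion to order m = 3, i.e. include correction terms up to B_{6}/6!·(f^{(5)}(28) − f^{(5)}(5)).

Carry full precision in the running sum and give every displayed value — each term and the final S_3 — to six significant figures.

∫_5^28 x·e^(−x/38) dx evaluates to 232.158.
Boundary: ½(f(5) + f(28)) = ½(4.38355 + 13.4014) = 8.89250.
So far: 241.050.
Order-1 term: 1/12 · (0.125953 − 0.761353) = -0.0529500.
After k=1: 240.997.
Order-2 term: −1/720 · (0.000750138 − 0.00174153) = 1.37694e-06.
After k=2: 240.997.
Order-3 term: 1/30240 · (9.78567e-07 − 2.04696e-06) = -3.53305e-11.

S_3 ≈ 240.997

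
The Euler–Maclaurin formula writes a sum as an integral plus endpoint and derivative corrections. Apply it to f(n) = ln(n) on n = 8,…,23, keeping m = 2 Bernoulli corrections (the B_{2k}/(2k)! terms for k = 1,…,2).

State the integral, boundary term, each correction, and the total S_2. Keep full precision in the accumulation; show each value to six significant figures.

S_2 ≈ 43.0815

The integral term ∫_8^23 ln(x) dx = 40.4808.
Boundary: ½(f(8) + f(23)) = ½(2.07944 + 3.13549) = 2.60747.
Integral + boundary = 43.0883.
Order-1 term: 1/12 · (0.0434783 − 0.125000) = -0.00679348.
Running total after k=1: 43.0815.
Order-2 term: −1/720 · (0.000164379 − 0.00390625) = 5.19704e-06.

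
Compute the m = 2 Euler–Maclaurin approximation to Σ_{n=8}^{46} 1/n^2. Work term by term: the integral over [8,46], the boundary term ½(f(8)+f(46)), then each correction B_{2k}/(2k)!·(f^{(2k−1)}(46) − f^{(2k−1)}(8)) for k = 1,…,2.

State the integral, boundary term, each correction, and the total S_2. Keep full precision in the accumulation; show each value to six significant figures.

∫_8^46 1/x^2 dx evaluates to 0.103261.
Endpoint term: (f(8) + f(46))/2 = (0.0156250 + 0.000472590)/2 = 0.00804879.
So far: 0.111310.
k=1: B_{2}/(2)! × [f^{(1)}(46) − f^{(1)}(8)] = 1/12 × (-2.05474e-05 − (-0.00390625)) = 0.000323809.
Running total after k=1: 0.111633.
k=2: B_{4}/(4)! × [f^{(3)}(46) − f^{(3)}(8)] = −1/720 × (-1.16526e-07 − (-0.000732422)) = -1.01709e-06.

S_2 ≈ 0.111632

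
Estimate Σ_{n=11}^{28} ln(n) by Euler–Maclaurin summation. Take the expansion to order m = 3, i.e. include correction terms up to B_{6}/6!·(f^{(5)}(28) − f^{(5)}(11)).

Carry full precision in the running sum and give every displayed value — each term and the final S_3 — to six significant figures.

∫_11^28 ln(x) dx evaluates to 49.9249.
Boundary: ½(f(11) + f(28)) = ½(2.39790 + 3.33220) = 2.86505.
Integral + boundary = 52.7899.
Correction k=1: B_{2}/2! · (f^{(1)}(28) − f^{(1)}(11)) = 1/12 · (0.0357143 − 0.0909091) = -0.00459957.
After k=1: 52.7853.
Correction k=2: B_{4}/4! · (f^{(3)}(28) − f^{(3)}(11)) = −1/720 · (9.11079e-05 − 0.00150263) = 1.96045e-06.
After k=2: 52.7853.
Correction k=3: B_{6}/6! · (f^{(5)}(28) − f^{(5)}(11)) = 1/30240 · (1.39451e-06 − 0.000149021) = -4.88183e-09.

S_3 ≈ 52.7853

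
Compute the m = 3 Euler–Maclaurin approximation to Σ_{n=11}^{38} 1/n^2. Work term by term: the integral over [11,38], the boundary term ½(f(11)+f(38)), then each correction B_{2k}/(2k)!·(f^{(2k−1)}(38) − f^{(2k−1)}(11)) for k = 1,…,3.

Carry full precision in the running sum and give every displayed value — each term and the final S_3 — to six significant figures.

The integral term ∫_11^38 1/x^2 dx = 0.0645933.
Endpoint term: (f(11) + f(38))/2 = (0.00826446 + 0.000692521)/2 = 0.00447849.
So far: 0.0690718.
Order-1 term: 1/12 · (-3.64485e-05 − (-0.00150263)) = 0.000122182.
Partial sum through k=1: 0.0691940.
Order-2 term: −1/720 · (-3.02896e-07 − (-0.000149021)) = -2.06553e-07.
Partial sum through k=2: 0.0691938.
Order-3 term: 1/30240 · (-6.29285e-09 − (-3.69474e-05)) = 1.22160e-09.

S_3 ≈ 0.0691938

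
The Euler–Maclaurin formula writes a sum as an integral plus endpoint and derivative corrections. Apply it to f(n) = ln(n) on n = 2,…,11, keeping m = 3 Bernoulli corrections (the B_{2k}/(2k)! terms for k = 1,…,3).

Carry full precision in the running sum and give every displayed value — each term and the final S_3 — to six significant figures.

S_3 ≈ 17.5023

∫_2^11 ln(x) dx evaluates to 15.9906.
Boundary: ½(f(2) + f(11)) = ½(0.693147 + 2.39790) = 1.54552.
Integral + boundary = 17.5361.
Order-1 term: 1/12 · (0.0909091 − 0.500000) = -0.0340909.
After k=1: 17.5020.
Order-2 term: −1/720 · (0.00150263 − 0.250000) = 0.000345135.
After k=2: 17.5023.
Order-3 term: 1/30240 · (0.000149021 − 0.750000) = -2.47967e-05.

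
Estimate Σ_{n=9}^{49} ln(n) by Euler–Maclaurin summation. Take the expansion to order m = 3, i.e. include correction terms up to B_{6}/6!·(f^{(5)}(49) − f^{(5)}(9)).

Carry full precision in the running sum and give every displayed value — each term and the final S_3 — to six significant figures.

S_3 ≈ 133.961

Integral: ∫_9^49 ln(x) dx = 130.924.
Boundary: ½(f(9) + f(49)) = ½(2.19722 + 3.89182) = 3.04452.
Integral + boundary = 133.969.
k=1: B_{2}/(2)! × [f^{(1)}(49) − f^{(1)}(9)] = 1/12 × (0.0204082 − 0.111111) = -0.00755858.
After k=1: 133.961.
k=2: B_{4}/(4)! × [f^{(3)}(49) − f^{(3)}(9)] = −1/720 × (1.69997e-05 − 0.00274348) = 3.78678e-06.
After k=2: 133.961.
k=3: B_{6}/(6)! × [f^{(5)}(49) − f^{(5)}(9)] = 1/30240 × (8.49632e-08 − 0.000406442) = -1.34377e-08.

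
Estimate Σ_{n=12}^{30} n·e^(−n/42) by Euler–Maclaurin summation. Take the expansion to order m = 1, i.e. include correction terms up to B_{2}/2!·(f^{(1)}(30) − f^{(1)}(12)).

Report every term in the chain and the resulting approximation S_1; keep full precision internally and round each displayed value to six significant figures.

The integral term ∫_12^30 x·e^(−x/42) dx = 223.977.
Endpoint term: (f(12) + f(30))/2 = (9.01773 + 14.6862)/2 = 11.8520.
Integral + boundary = 235.829.
Order-1 term: 1/12 · (0.139869 − 0.536769) = -0.0330750.

S_1 ≈ 235.795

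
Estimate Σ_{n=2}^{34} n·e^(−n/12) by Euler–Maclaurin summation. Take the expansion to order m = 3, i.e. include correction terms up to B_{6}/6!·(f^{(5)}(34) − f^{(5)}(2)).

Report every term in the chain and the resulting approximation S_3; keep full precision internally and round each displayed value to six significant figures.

S_3 ≈ 111.521

The integral term ∫_2^34 x·e^(−x/12) dx = 109.742.
Endpoint term: (f(2) + f(34))/2 = (1.69296 + 1.99976)/2 = 1.84636.
So far: 111.589.
k=1: B_{2}/(2)! × [f^{(1)}(34) − f^{(1)}(2)] = 1/12 × (-0.107830 − 0.705401) = -0.0677693.
Partial sum through k=1: 111.521.
k=2: B_{4}/(4)! × [f^{(3)}(34) − f^{(3)}(2)] = −1/720 × (6.80746e-05 − 0.0166553) = 2.30378e-05.
Partial sum through k=2: 111.521.
k=3: B_{6}/(6)! × [f^{(5)}(34) − f^{(5)}(2)] = 1/30240 × (6.14563e-06 − 0.000197306) = -6.32143e-09.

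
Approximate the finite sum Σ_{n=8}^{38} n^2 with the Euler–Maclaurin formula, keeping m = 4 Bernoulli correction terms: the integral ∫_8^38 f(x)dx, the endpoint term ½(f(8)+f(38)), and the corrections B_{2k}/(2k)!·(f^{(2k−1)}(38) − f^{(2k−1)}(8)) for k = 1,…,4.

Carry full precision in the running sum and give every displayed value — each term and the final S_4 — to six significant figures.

Integral: ∫_8^38 x^2 dx = 18120.0.
Endpoint term: (f(8) + f(38))/2 = (64.0000 + 1444.00)/2 = 754.000.
Running total after boundary: 18874.0.
Order-1 term: 1/12 · (76.0000 − 16.0000) = 5.00000.
Running total after k=1: 18879.0.
Order-2 term: −1/720 · (0.00000 − 0.00000) = 0.00000.
Running total after k=2: 18879.0.
Order-3 term: 1/30240 · (0.00000 − 0.00000) = 0.00000.
Running total after k=3: 18879.0.
Order-4 term: −1/1209600 · (0.00000 − 0.00000) = 0.00000.

S_4 ≈ 18879.0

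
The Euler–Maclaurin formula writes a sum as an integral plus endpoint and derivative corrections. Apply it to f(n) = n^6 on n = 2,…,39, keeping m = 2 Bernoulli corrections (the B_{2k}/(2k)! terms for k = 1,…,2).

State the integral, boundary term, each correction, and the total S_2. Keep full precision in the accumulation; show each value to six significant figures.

S_2 ≈ 2.14089e+10

The integral term ∫_2^39 x^6 dx = 1.96044e+10.
½[f(2) + f(39)] = ½[64.0000 + 3.51874e+09] = 1.75937e+09.
So far: 2.13638e+10.
Correction k=1: B_{2}/2! · (f^{(1)}(39) − f^{(1)}(2)) = 1/12 · (5.41345e+08 − 192.000) = 4.51121e+07.
After k=1: 2.14089e+10.
Correction k=2: B_{4}/4! · (f^{(3)}(39) − f^{(3)}(2)) = −1/720 · (7.11828e+06 − 960.000) = -9885.17.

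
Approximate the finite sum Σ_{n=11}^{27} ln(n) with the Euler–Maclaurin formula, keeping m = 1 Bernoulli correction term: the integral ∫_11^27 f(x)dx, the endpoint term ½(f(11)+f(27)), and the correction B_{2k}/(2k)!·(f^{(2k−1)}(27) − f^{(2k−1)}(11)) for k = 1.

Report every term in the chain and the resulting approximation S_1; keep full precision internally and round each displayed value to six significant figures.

∫_11^27 ln(x) dx evaluates to 46.6107.
½[f(11) + f(27)] = ½[2.39790 + 3.29584] = 2.84687.
Running total after boundary: 49.4576.
Order-1 term: 1/12 · (0.0370370 − 0.0909091) = -0.00448934.

S_1 ≈ 49.4531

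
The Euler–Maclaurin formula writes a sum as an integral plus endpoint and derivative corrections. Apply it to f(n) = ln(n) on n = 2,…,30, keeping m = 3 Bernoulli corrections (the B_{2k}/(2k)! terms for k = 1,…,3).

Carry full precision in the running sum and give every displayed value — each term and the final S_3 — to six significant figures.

Integral: ∫_2^30 ln(x) dx = 72.6496.
Endpoint term: (f(2) + f(30))/2 = (0.693147 + 3.40120)/2 = 2.04717.
Integral + boundary = 74.6968.
Correction k=1: B_{2}/2! · (f^{(1)}(30) − f^{(1)}(2)) = 1/12 · (0.0333333 − 0.500000) = -0.0388889.
Running total after k=1: 74.6579.
Correction k=2: B_{4}/4! · (f^{(3)}(30) − f^{(3)}(2)) = −1/720 · (7.40741e-05 − 0.250000) = 0.000347119.
Running total after k=2: 74.6583.
Correction k=3: B_{6}/6! · (f^{(5)}(30) − f^{(5)}(2)) = 1/30240 · (9.87654e-07 − 0.750000) = -2.48016e-05.

S_3 ≈ 74.6582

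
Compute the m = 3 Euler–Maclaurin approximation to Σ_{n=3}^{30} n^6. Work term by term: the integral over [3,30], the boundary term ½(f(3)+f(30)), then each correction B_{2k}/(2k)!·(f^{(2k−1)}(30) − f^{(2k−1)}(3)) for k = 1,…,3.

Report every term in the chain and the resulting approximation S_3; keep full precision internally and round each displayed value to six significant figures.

S_3 ≈ 3.50093e+09

The integral term ∫_3^30 x^6 dx = 3.12429e+09.
Endpoint term: (f(3) + f(30))/2 = (729.000 + 7.29000e+08)/2 = 3.64500e+08.
Integral + boundary = 3.48879e+09.
Order-1 term: 1/12 · (1.45800e+08 − 1458.00) = 1.21499e+07.
Running total after k=1: 3.50094e+09.
Order-2 term: −1/720 · (3.24000e+06 − 3240.00) = -4495.50.
Running total after k=2: 3.50093e+09.
Order-3 term: 1/30240 · (21600.0 − 2160.00) = 0.642857.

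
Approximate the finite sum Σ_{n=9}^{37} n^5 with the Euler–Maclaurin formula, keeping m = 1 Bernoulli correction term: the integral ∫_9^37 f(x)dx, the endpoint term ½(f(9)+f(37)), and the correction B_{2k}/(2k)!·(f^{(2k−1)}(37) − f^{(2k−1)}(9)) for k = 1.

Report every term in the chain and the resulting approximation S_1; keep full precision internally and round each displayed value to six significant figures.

S_1 ≈ 4.63012e+08

The integral term ∫_9^37 x^5 dx = 4.27532e+08.
Endpoint term: (f(9) + f(37))/2 = (59049.0 + 6.93440e+07)/2 = 3.47015e+07.
Running total after boundary: 4.62234e+08.
k=1: B_{2}/(2)! × [f^{(1)}(37) − f^{(1)}(9)] = 1/12 × (9.37080e+06 − 32805.0) = 778167.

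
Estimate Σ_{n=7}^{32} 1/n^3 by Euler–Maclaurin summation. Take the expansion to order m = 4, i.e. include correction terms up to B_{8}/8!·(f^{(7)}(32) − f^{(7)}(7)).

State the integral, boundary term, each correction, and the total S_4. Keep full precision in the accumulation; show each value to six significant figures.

S_4 ≈ 0.0112920

The integral term ∫_7^32 1/x^3 dx = 0.00971580.
Boundary: ½(f(7) + f(32)) = ½(0.00291545 + 3.05176e-05) = 0.00147298.
So far: 0.0111888.
Order-1 term: 1/12 · (-2.86102e-06 − (-0.00124948)) = 0.000103885.
Running total after k=1: 0.0112927.
Order-2 term: −1/720 · (-5.58794e-08 − (-0.000509992)) = -7.08244e-07.
Running total after k=2: 0.0112920.
Order-3 term: 1/30240 · (-2.29193e-09 − (-0.000437136)) = 1.44555e-08.
Running total after k=3: 0.0112920.
Order-4 term: −1/1209600 · (-1.61151e-10 − (-0.000642322)) = -5.31020e-10.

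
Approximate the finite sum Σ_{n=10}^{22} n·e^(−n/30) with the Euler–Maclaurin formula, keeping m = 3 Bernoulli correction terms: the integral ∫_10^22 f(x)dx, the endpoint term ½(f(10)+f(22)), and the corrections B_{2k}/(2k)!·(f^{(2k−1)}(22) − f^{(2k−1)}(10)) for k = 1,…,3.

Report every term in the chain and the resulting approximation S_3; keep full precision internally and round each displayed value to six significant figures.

S_3 ≈ 119.398

The integral term ∫_10^22 x·e^(−x/30) dx = 110.561.
Endpoint term: (f(10) + f(22))/2 = (7.16531 + 10.5667)/2 = 8.86601.
Integral + boundary = 119.427.
k=1: B_{2}/(2)! × [f^{(1)}(22) − f^{(1)}(10)] = 1/12 × (0.128081 − 0.477688) = -0.0291338.
Partial sum through k=1: 119.398.
k=2: B_{4}/(4)! × [f^{(3)}(22) − f^{(3)}(10)] = −1/720 × (0.00120966 − 0.00212306) = 1.26861e-06.
Partial sum through k=2: 119.398.
k=3: B_{6}/(6)! × [f^{(5)}(22) − f^{(5)}(10)] = 1/30240 × (2.53000e-06 − 4.12816e-06) = -5.28492e-11.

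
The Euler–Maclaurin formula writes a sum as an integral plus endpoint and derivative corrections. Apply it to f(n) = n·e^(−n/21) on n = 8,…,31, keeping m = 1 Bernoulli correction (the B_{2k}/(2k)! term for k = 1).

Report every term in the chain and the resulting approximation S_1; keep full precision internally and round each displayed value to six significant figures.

S_1 ≈ 172.776

The integral term ∫_8^31 x·e^(−x/21) dx = 166.546.
Endpoint term: (f(8) + f(31))/2 = (5.46568 + 7.08370)/2 = 6.27469.
So far: 172.821.
Correction k=1: B_{2}/2! · (f^{(1)}(31) − f^{(1)}(8)) = 1/12 · (-0.108813 − 0.422940) = -0.0443127.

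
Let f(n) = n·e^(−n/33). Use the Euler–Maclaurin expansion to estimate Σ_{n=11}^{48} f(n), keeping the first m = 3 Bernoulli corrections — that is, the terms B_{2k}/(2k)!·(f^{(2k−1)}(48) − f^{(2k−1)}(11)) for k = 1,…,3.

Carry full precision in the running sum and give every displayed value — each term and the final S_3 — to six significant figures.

Integral: ∫_11^48 x·e^(−x/33) dx = 416.241.
Endpoint term: (f(11) + f(48))/2 = (7.88184 + 11.2083)/2 = 9.54508.
Running total after boundary: 425.786.
k=1: B_{2}/(2)! × [f^{(1)}(48) − f^{(1)}(11)] = 1/12 × (-0.106139 − 0.477688) = -0.0486522.
After k=1: 425.737.
k=2: B_{4}/(4)! × [f^{(3)}(48) − f^{(3)}(11)] = −1/720 × (0.000331381 − 0.00175459) = 1.97668e-06.
After k=2: 425.737.
k=3: B_{6}/(6)! × [f^{(5)}(48) − f^{(5)}(11)] = 1/30240 × (6.98096e-07 − 2.81959e-06) = -7.01553e-11.

S_3 ≈ 425.737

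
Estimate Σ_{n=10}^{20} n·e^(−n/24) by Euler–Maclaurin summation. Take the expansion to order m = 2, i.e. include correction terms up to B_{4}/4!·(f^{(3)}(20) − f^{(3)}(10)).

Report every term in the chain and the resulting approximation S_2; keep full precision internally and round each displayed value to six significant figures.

S_2 ≈ 86.6208

Integral: ∫_10^20 x·e^(−x/24) dx = 79.0046.
Endpoint term: (f(10) + f(20))/2 = (6.59241 + 8.69196)/2 = 7.64219.
So far: 86.6468.
k=1: B_{2}/(2)! × [f^{(1)}(20) − f^{(1)}(10)] = 1/12 × (0.0724330 − 0.384557) = -0.0260103.
After k=1: 86.6208.
k=2: B_{4}/(4)! × [f^{(3)}(20) − f^{(3)}(10)] = −1/720 × (0.00163477 − 0.00295666) = 1.83596e-06.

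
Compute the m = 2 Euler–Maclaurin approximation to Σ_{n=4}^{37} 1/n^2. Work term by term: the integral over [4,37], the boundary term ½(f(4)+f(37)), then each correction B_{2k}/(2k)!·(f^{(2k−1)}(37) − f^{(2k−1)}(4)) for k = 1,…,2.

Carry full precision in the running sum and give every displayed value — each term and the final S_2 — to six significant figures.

S_2 ≈ 0.257157

The integral term ∫_4^37 1/x^2 dx = 0.222973.
½[f(4) + f(37)] = ½[0.0625000 + 0.000730460] = 0.0316152.
So far: 0.254588.
k=1: B_{2}/(2)! × [f^{(1)}(37) − f^{(1)}(4)] = 1/12 × (-3.94843e-05 − (-0.0312500)) = 0.00260088.
Running total after k=1: 0.257189.
k=2: B_{4}/(4)! × [f^{(3)}(37) − f^{(3)}(4)] = −1/720 × (-3.46101e-07 − (-0.0234375)) = -3.25516e-05.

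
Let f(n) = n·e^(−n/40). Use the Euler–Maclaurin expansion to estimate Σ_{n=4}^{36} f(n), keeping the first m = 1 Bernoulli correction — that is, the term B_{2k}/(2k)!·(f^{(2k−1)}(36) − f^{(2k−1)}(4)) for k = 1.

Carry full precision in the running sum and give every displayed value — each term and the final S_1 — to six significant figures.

S_1 ≈ 365.606

∫_4^36 x·e^(−x/40) dx evaluates to 356.542.
½[f(4) + f(36)] = ½[3.61935 + 14.6365] = 9.12793.
Running total after boundary: 365.670.
Correction k=1: B_{2}/2! · (f^{(1)}(36) − f^{(1)}(4)) = 1/12 · (0.0406570 − 0.814354) = -0.0644747.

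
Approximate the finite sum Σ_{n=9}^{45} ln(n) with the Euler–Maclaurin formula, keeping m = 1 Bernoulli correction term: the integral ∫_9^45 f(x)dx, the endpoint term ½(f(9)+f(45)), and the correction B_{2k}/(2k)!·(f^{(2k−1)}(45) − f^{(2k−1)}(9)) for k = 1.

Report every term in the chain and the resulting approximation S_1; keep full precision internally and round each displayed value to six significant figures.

S_1 ≈ 118.519

∫_9^45 ln(x) dx evaluates to 115.525.
Endpoint term: (f(9) + f(45))/2 = (2.19722 + 3.80666)/2 = 3.00194.
Running total after boundary: 118.527.
Correction k=1: B_{2}/2! · (f^{(1)}(45) − f^{(1)}(9)) = 1/12 · (0.0222222 − 0.111111) = -0.00740741.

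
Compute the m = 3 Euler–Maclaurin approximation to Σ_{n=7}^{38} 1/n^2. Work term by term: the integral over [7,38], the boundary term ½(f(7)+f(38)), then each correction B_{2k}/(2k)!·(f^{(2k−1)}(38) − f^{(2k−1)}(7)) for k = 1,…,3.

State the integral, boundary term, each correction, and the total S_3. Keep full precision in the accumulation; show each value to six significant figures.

∫_7^38 1/x^2 dx evaluates to 0.116541.
Endpoint term: (f(7) + f(38))/2 = (0.0204082 + 0.000692521)/2 = 0.0105503.
Integral + boundary = 0.127092.
Order-1 term: 1/12 · (-3.64485e-05 − (-0.00583090)) = 0.000482871.
Running total after k=1: 0.127575.
Order-2 term: −1/720 · (-3.02896e-07 − (-0.00142798)) = -1.98288e-06.
Running total after k=2: 0.127573.
Order-3 term: 1/30240 · (-6.29285e-09 − (-0.000874271)) = 2.89109e-08.

S_3 ≈ 0.127573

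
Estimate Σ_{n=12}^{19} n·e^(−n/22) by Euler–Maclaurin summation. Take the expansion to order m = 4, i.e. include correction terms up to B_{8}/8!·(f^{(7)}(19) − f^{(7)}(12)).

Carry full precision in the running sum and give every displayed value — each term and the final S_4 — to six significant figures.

Integral: ∫_12^19 x·e^(−x/22) dx = 53.2178.
½[f(12) + f(19)] = ½[6.95494 + 8.01090] = 7.48292.
So far: 60.7007.
k=1: B_{2}/(2)! × [f^{(1)}(19) − f^{(1)}(12)] = 1/12 × (0.0574945 − 0.263445) = -0.0171625.
Partial sum through k=1: 60.6836.
k=2: B_{4}/(4)! × [f^{(3)}(19) − f^{(3)}(12)] = −1/720 × (0.00186105 − 0.00293926) = 1.49752e-06.
Partial sum through k=2: 60.6836.
k=3: B_{6}/(6)! × [f^{(5)}(19) − f^{(5)}(12)] = 1/30240 × (7.44484e-06 − 1.10211e-05) = -1.18262e-10.
Partial sum through k=3: 60.6836.
k=4: B_{8}/(8)! × [f^{(7)}(19) − f^{(7)}(12)] = −1/1209600 × (2.28193e-08 − 3.29945e-08) = 8.41204e-15.

S_4 ≈ 60.6836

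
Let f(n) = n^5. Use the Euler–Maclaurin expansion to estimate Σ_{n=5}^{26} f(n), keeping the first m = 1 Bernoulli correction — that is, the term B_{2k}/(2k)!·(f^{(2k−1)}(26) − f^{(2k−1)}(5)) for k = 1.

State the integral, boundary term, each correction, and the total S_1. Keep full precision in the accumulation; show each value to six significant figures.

Integral: ∫_5^26 x^5 dx = 5.14834e+07.
Endpoint term: (f(5) + f(26))/2 = (3125.00 + 1.18814e+07)/2 = 5.94225e+06.
Integral + boundary = 5.74256e+07.
Correction k=1: B_{2}/2! · (f^{(1)}(26) − f^{(1)}(5)) = 1/12 · (2.28488e+06 − 3125.00) = 190146.

S_1 ≈ 5.76158e+07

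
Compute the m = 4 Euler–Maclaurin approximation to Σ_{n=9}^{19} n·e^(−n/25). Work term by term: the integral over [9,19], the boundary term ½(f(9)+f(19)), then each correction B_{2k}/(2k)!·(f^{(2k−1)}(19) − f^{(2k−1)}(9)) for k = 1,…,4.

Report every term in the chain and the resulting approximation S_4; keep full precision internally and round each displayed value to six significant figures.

∫_9^19 x·e^(−x/25) dx evaluates to 78.5918.
Endpoint term: (f(9) + f(19))/2 = (6.27909 + 8.88566)/2 = 7.58237.
Integral + boundary = 86.1742.
Order-1 term: 1/12 · (0.112240 − 0.446513) = -0.0278561.
After k=1: 86.1463.
Order-2 term: −1/720 · (0.00167612 − 0.00294698) = 1.76509e-06.
After k=2: 86.1463.
Order-3 term: 1/30240 · (5.07624e-06 − 8.28728e-06) = -1.06185e-10.
After k=3: 86.1463.
Order-4 term: −1/1209600 · (1.19531e-08 − 1.89750e-08) = 5.80515e-15.

S_4 ≈ 86.1463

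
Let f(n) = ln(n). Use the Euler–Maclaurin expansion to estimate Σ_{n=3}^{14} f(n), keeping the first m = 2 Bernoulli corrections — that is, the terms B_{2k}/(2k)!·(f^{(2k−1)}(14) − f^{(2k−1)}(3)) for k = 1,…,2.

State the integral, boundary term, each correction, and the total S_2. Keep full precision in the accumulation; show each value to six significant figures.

S_2 ≈ 24.4981

Integral: ∫_3^14 ln(x) dx = 22.6510.
½[f(3) + f(14)] = ½[1.09861 + 2.63906] = 1.86883.
Integral + boundary = 24.5198.
k=1: B_{2}/(2)! × [f^{(1)}(14) − f^{(1)}(3)] = 1/12 × (0.0714286 − 0.333333) = -0.0218254.
Partial sum through k=1: 24.4980.
k=2: B_{4}/(4)! × [f^{(3)}(14) − f^{(3)}(3)] = −1/720 × (0.000728863 − 0.0740741) = 0.000101868.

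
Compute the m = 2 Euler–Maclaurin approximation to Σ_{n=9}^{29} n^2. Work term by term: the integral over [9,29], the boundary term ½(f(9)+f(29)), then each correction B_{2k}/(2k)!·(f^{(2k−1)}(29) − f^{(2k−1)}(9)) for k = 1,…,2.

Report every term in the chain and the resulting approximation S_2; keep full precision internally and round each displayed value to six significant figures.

∫_9^29 x^2 dx evaluates to 7886.67.
Boundary: ½(f(9) + f(29)) = ½(81.0000 + 841.000) = 461.000.
Running total after boundary: 8347.67.
k=1: B_{2}/(2)! × [f^{(1)}(29) − f^{(1)}(9)] = 1/12 × (58.0000 − 18.0000) = 3.33333.
Partial sum through k=1: 8351.00.
k=2: B_{4}/(4)! × [f^{(3)}(29) − f^{(3)}(9)] = −1/720 × (0.00000 − 0.00000) = 0.00000.

S_2 ≈ 8351.00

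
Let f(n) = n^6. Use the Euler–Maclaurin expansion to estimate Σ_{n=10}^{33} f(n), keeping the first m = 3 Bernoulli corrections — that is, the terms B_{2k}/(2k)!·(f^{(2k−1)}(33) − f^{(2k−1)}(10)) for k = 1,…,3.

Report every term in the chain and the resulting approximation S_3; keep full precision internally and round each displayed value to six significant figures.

∫_10^33 x^6 dx evaluates to 6.08692e+09.
Boundary: ½(f(10) + f(33)) = ½(1.00000e+06 + 1.29147e+09) = 6.46234e+08.
Running total after boundary: 6.73315e+09.
Order-1 term: 1/12 · (2.34812e+08 − 600000) = 1.95177e+07.
After k=1: 6.75267e+09.
Order-2 term: −1/720 · (4.31244e+06 − 120000) = -5822.83.
After k=2: 6.75267e+09.
Order-3 term: 1/30240 · (23760.0 − 7200.00) = 0.547619.

S_3 ≈ 6.75267e+09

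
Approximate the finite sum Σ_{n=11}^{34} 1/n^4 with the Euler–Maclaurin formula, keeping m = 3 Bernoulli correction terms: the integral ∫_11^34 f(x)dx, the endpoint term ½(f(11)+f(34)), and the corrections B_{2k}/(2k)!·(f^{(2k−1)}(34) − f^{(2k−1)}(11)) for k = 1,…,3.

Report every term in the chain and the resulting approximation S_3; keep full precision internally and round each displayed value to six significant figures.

S_3 ≈ 0.000278536

∫_11^34 1/x^4 dx evaluates to 0.000241957.
Endpoint term: (f(11) + f(34))/2 = (6.83013e-05 + 7.48315e-07)/2 = 3.45248e-05.
So far: 0.000276482.
k=1: B_{2}/(2)! × [f^{(1)}(34) − f^{(1)}(11)] = 1/12 × (-8.80370e-08 − (-2.48369e-05)) = 2.06240e-06.
Partial sum through k=1: 0.000278545.
k=2: B_{4}/(4)! × [f^{(3)}(34) − f^{(3)}(11)] = −1/720 × (-2.28470e-09 − (-6.15790e-06)) = -8.54946e-09.
Partial sum through k=2: 0.000278536.
k=3: B_{6}/(6)! × [f^{(5)}(34) − f^{(5)}(11)] = 1/30240 × (-1.10677e-10 − (-2.84994e-06)) = 9.42403e-11.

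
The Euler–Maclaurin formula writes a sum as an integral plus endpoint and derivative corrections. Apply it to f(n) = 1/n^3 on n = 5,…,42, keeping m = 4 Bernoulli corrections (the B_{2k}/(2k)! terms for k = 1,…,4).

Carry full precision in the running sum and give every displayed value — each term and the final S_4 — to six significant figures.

S_4 ≈ 0.0241181

The integral term ∫_5^42 1/x^3 dx = 0.0197166.
½[f(5) + f(42)] = ½[0.00800000 + 1.34975e-05] = 0.00400675.
Running total after boundary: 0.0237233.
k=1: B_{2}/(2)! × [f^{(1)}(42) − f^{(1)}(5)] = 1/12 × (-9.64104e-07 − (-0.00480000)) = 0.000399920.
After k=1: 0.0241232.
k=2: B_{4}/(4)! × [f^{(3)}(42) − f^{(3)}(5)] = −1/720 × (-1.09309e-08 − (-0.00384000)) = -5.33332e-06.
After k=2: 0.0241179.
k=3: B_{6}/(6)! × [f^{(5)}(42) − f^{(5)}(5)] = 1/30240 × (-2.60259e-10 − (-0.00645120)) = 2.13333e-07.
After k=3: 0.0241181.
k=4: B_{8}/(8)! × [f^{(7)}(42) − f^{(7)}(5)] = −1/1209600 × (-1.06228e-11 − (-0.0185795)) = -1.53600e-08.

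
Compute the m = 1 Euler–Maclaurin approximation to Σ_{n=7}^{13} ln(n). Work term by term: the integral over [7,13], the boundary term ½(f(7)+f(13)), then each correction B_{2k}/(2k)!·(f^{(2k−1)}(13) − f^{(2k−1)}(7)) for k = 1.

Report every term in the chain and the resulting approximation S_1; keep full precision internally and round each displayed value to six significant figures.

S_1 ≈ 15.9729

Integral: ∫_7^13 ln(x) dx = 13.7230.
½[f(7) + f(13)] = ½[1.94591 + 2.56495] = 2.25543.
So far: 15.9784.
k=1: B_{2}/(2)! × [f^{(1)}(13) − f^{(1)}(7)] = 1/12 × (0.0769231 − 0.142857) = -0.00549451.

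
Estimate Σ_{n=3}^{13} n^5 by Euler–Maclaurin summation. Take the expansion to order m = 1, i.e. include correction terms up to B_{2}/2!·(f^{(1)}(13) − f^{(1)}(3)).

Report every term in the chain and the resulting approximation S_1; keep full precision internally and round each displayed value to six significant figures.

The integral term ∫_3^13 x^5 dx = 804347.
Endpoint term: (f(3) + f(13))/2 = (243.000 + 371293)/2 = 185768.
Running total after boundary: 990115.
k=1: B_{2}/(2)! × [f^{(1)}(13) − f^{(1)}(3)] = 1/12 × (142805 − 405.000) = 11866.7.

S_1 ≈ 1.00198e+06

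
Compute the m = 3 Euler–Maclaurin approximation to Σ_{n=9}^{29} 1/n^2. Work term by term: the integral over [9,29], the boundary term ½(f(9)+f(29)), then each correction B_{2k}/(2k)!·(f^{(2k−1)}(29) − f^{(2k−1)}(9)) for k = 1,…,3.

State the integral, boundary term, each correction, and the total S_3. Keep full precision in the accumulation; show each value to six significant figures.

The integral term ∫_9^29 1/x^2 dx = 0.0766284.
Endpoint term: (f(9) + f(29))/2 = (0.0123457 + 0.00118906)/2 = 0.00676737.
Integral + boundary = 0.0833957.
k=1: B_{2}/(2)! × [f^{(1)}(29) − f^{(1)}(9)] = 1/12 × (-8.20042e-05 − (-0.00274348)) = 0.000221790.
Running total after k=1: 0.0836175.
k=2: B_{4}/(4)! × [f^{(3)}(29) − f^{(3)}(9)] = −1/720 × (-1.17010e-06 − (-0.000406442)) = -5.62878e-07.
Running total after k=2: 0.0836169.
k=3: B_{6}/(6)! × [f^{(5)}(29) − f^{(5)}(9)] = 1/30240 × (-4.17394e-08 − (-0.000150534)) = 4.97660e-09.

S_3 ≈ 0.0836170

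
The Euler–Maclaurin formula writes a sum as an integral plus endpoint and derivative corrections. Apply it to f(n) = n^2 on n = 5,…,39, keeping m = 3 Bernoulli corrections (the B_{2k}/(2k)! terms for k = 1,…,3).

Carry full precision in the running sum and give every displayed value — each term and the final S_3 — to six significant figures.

Integral: ∫_5^39 x^2 dx = 19731.3.
½[f(5) + f(39)] = ½[25.0000 + 1521.00] = 773.000.
Running total after boundary: 20504.3.
k=1: B_{2}/(2)! × [f^{(1)}(39) − f^{(1)}(5)] = 1/12 × (78.0000 − 10.0000) = 5.66667.
Running total after k=1: 20510.0.
k=2: B_{4}/(4)! × [f^{(3)}(39) − f^{(3)}(5)] = −1/720 × (0.00000 − 0.00000) = 0.00000.
Running total after k=2: 20510.0.
k=3: B_{6}/(6)! × [f^{(5)}(39) − f^{(5)}(5)] = 1/30240 × (0.00000 − 0.00000) = 0.00000.

S_3 ≈ 20510.0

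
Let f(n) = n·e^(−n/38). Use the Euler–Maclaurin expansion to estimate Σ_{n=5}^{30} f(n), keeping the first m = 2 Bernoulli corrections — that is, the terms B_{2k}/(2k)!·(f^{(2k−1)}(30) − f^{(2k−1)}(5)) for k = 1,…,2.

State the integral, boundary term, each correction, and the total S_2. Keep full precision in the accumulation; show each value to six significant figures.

Integral: ∫_5^30 x·e^(−x/38) dx = 259.192.
Endpoint term: (f(5) + f(30))/2 = (4.38355 + 13.6225)/2 = 9.00303.
So far: 268.195.
k=1: B_{2}/(2)! × [f^{(1)}(30) − f^{(1)}(5)] = 1/12 × (0.0955966 − 0.761353) = -0.0554797.
After k=1: 268.139.
k=2: B_{4}/(4)! × [f^{(3)}(30) − f^{(3)}(5)] = −1/720 × (0.000695127 − 0.00174153) = 1.45334e-06.

S_2 ≈ 268.139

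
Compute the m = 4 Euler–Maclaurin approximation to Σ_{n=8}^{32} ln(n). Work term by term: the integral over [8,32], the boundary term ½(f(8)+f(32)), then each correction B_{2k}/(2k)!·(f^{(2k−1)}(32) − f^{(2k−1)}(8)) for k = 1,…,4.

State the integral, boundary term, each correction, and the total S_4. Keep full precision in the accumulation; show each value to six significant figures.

∫_8^32 ln(x) dx evaluates to 70.2680.
Boundary: ½(f(8) + f(32)) = ½(2.07944 + 3.46574) = 2.77259.
Running total after boundary: 73.0406.
Order-1 term: 1/12 · (0.0312500 − 0.125000) = -0.00781250.
Partial sum through k=1: 73.0328.
Order-2 term: −1/720 · (6.10352e-05 − 0.00390625) = 5.34058e-06.
Partial sum through k=2: 73.0328.
Order-3 term: 1/30240 · (7.15256e-07 − 0.000732422) = -2.41966e-08.
Partial sum through k=3: 73.0328.
Order-4 term: −1/1209600 · (2.09548e-08 − 0.000343323) = 2.83814e-10.

S_4 ≈ 73.0328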